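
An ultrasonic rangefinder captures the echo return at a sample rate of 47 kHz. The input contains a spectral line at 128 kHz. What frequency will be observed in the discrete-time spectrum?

13 kHz

128 kHz mod fs = 34 kHz.
34 kHz > fs/2 = 23.5 kHz, folds to fs − 34 kHz = 13 kHz.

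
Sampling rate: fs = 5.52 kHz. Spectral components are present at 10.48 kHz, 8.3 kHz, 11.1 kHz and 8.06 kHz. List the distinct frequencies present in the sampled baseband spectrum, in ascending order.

fs/2 = 2.76 kHz.
10.48 kHz mod fs = 4.96 kHz.
4.96 kHz > fs/2 = 2.76 kHz, folds to fs − 4.96 kHz = 0.56 kHz.
8.3 kHz mod fs = 2.78 kHz.
2.78 kHz > fs/2 = 2.76 kHz, folds to fs − 2.78 kHz = 2.74 kHz.
11.1 kHz mod fs = 0.06 kHz.
0.06 kHz ≤ fs/2 = 2.76 kHz, appears at 0.06 kHz.
8.06 kHz mod fs = 2.54 kHz.
2.54 kHz ≤ fs/2 = 2.76 kHz, appears at 2.54 kHz.
Distinct values: {0.06 kHz, 0.56 kHz, 2.54 kHz, 2.74 kHz}.

0.06 kHz, 0.56 kHz, 2.54 kHz, 2.74 kHz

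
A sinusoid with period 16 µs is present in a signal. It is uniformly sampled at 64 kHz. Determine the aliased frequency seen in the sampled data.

T = 16 µs → f = 1/T = 62.5 kHz.
62.5 kHz > fs/2 = 32 kHz, folds to fs − 62.5 kHz = 1.5 kHz.

1.5 kHz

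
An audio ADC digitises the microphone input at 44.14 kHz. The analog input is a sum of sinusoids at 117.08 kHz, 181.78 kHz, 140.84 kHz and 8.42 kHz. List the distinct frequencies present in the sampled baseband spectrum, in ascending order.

fs/2 = 22.07 kHz.
117.08 kHz mod fs = 28.8 kHz.
28.8 kHz > fs/2 = 22.07 kHz, folds to fs − 28.8 kHz = 15.34 kHz.
181.78 kHz mod fs = 5.22 kHz.
5.22 kHz ≤ fs/2 = 22.07 kHz, appears at 5.22 kHz.
140.84 kHz mod fs = 8.42 kHz.
8.42 kHz ≤ fs/2 = 22.07 kHz, appears at 8.42 kHz.
8.42 kHz ≤ fs/2 = 22.07 kHz, passes unchanged.
Distinct values: {5.22 kHz, 8.42 kHz, 15.34 kHz}.

5.22 kHz, 8.42 kHz, 15.34 kHz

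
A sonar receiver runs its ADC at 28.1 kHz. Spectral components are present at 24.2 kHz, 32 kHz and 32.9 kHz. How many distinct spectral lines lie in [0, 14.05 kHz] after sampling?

fs/2 = 14.05 kHz.
24.2 kHz > fs/2 = 14.05 kHz, folds to fs − 24.2 kHz = 3.9 kHz.
32 kHz mod fs = 3.9 kHz.
3.9 kHz ≤ fs/2 = 14.05 kHz, appears at 3.9 kHz.
32.9 kHz mod fs = 4.8 kHz.
4.8 kHz ≤ fs/2 = 14.05 kHz, appears at 4.8 kHz.
Distinct values: {3.9 kHz, 4.8 kHz} → 2.

2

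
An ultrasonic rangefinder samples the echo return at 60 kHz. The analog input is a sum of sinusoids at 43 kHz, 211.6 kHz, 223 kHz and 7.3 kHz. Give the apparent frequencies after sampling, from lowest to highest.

7.3 kHz, 17 kHz, 28.4 kHz

fs/2 = 30 kHz.
43 kHz > fs/2 = 30 kHz, folds to fs − 43 kHz = 17 kHz.
211.6 kHz mod fs = 31.6 kHz.
31.6 kHz > fs/2 = 30 kHz, folds to fs − 31.6 kHz = 28.4 kHz.
223 kHz mod fs = 43 kHz.
43 kHz > fs/2 = 30 kHz, folds to fs − 43 kHz = 17 kHz.
7.3 kHz ≤ fs/2 = 30 kHz, passes unchanged.
Distinct values: {7.3 kHz, 17 kHz, 28.4 kHz}.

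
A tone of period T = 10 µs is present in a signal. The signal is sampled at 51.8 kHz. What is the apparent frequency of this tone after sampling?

T = 10 µs → f = 1/T = 100 kHz.
100 kHz mod fs = 48.2 kHz.
48.2 kHz > fs/2 = 25.9 kHz, folds to fs − 48.2 kHz = 3.6 kHz.

3.6 kHz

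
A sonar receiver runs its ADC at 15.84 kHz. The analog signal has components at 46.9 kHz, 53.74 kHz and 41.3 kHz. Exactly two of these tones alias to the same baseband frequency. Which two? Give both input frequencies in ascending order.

41.3 kHz, 53.74 kHz

fs/2 = 7.92 kHz.
46.9 kHz mod fs = 15.22 kHz.
15.22 kHz > fs/2 = 7.92 kHz, folds to fs − 15.22 kHz = 0.62 kHz.
53.74 kHz mod fs = 6.22 kHz.
6.22 kHz ≤ fs/2 = 7.92 kHz, appears at 6.22 kHz.
41.3 kHz mod fs = 9.62 kHz.
9.62 kHz > fs/2 = 7.92 kHz, folds to fs − 9.62 kHz = 6.22 kHz.
41.3 kHz and 53.74 kHz both map to 6.22 kHz.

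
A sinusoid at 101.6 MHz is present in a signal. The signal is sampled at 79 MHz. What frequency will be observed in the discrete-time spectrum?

101.6 MHz mod fs = 22.6 MHz.
22.6 MHz ≤ fs/2 = 39.5 MHz, appears at 22.6 MHz.

22.6 MHz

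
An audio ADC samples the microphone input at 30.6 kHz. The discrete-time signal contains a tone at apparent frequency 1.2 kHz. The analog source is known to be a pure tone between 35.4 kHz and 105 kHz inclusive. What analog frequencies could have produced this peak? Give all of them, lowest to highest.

60 kHz, 62.4 kHz, 90.6 kHz, 93 kHz

Frequencies that alias to 1.2 kHz are k·fs ± 1.2 kHz for integer k ≥ 0.
k=0: 1.2 kHz.
k=1: 29.4 kHz, 31.8 kHz.
k=2: 60 kHz, 62.4 kHz.
k=3: 90.6 kHz, 93 kHz.
k=4: 121.2 kHz, 123.6 kHz.
Within [35.4 kHz, 105 kHz]: 60 kHz, 62.4 kHz, 90.6 kHz, 93 kHz.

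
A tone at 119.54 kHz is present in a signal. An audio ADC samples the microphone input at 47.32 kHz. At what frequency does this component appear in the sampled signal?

22.42 kHz

119.54 kHz mod fs = 24.9 kHz.
24.9 kHz > fs/2 = 23.66 kHz, folds to fs − 24.9 kHz = 22.42 kHz.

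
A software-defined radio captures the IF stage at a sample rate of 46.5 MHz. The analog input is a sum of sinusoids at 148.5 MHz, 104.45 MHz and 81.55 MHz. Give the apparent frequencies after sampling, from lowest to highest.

fs/2 = 23.25 MHz.
148.5 MHz mod fs = 9 MHz.
9 MHz ≤ fs/2 = 23.25 MHz, appears at 9 MHz.
104.45 MHz mod fs = 11.45 MHz.
11.45 MHz ≤ fs/2 = 23.25 MHz, appears at 11.45 MHz.
81.55 MHz mod fs = 35.05 MHz.
35.05 MHz > fs/2 = 23.25 MHz, folds to fs − 35.05 MHz = 11.45 MHz.
Distinct values: {9 MHz, 11.45 MHz}.

9 MHz, 11.45 MHz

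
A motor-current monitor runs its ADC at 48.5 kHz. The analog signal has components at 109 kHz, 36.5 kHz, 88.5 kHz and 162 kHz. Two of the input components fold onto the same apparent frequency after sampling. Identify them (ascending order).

36.5 kHz, 109 kHz

fs/2 = 24.25 kHz.
109 kHz mod fs = 12 kHz.
12 kHz ≤ fs/2 = 24.25 kHz, appears at 12 kHz.
36.5 kHz > fs/2 = 24.25 kHz, folds to fs − 36.5 kHz = 12 kHz.
88.5 kHz mod fs = 40 kHz.
40 kHz > fs/2 = 24.25 kHz, folds to fs − 40 kHz = 8.5 kHz.
162 kHz mod fs = 16.5 kHz.
16.5 kHz ≤ fs/2 = 24.25 kHz, appears at 16.5 kHz.
36.5 kHz and 109 kHz both map to 12 kHz.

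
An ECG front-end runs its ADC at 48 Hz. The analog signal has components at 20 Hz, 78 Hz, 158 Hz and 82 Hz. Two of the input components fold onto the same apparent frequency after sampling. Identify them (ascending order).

82 Hz, 158 Hz

fs/2 = 24 Hz.
20 Hz ≤ fs/2 = 24 Hz, passes unchanged.
78 Hz mod fs = 30 Hz.
30 Hz > fs/2 = 24 Hz, folds to fs − 30 Hz = 18 Hz.
158 Hz mod fs = 14 Hz.
14 Hz ≤ fs/2 = 24 Hz, appears at 14 Hz.
82 Hz mod fs = 34 Hz.
34 Hz > fs/2 = 24 Hz, folds to fs − 34 Hz = 14 Hz.
82 Hz and 158 Hz both map to 14 Hz.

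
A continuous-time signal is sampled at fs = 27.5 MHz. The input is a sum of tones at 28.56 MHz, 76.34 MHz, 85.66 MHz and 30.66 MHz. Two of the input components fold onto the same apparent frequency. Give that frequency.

3.16 MHz

fs/2 = 13.75 MHz.
28.56 MHz mod fs = 1.06 MHz.
1.06 MHz ≤ fs/2 = 13.75 MHz, appears at 1.06 MHz.
76.34 MHz mod fs = 21.34 MHz.
21.34 MHz > fs/2 = 13.75 MHz, folds to fs − 21.34 MHz = 6.16 MHz.
85.66 MHz mod fs = 3.16 MHz.
3.16 MHz ≤ fs/2 = 13.75 MHz, appears at 3.16 MHz.
30.66 MHz mod fs = 3.16 MHz.
3.16 MHz ≤ fs/2 = 13.75 MHz, appears at 3.16 MHz.
30.66 MHz and 85.66 MHz both map to 3.16 MHz.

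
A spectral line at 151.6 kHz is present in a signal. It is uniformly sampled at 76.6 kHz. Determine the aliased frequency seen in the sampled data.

151.6 kHz mod fs = 75 kHz.
75 kHz > fs/2 = 38.3 kHz, folds to fs − 75 kHz = 1.6 kHz.

1.6 kHz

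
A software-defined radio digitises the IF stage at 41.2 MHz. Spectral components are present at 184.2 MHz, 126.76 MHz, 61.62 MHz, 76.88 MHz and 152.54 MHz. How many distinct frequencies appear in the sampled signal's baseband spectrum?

5

fs/2 = 20.6 MHz.
184.2 MHz mod fs = 19.4 MHz.
19.4 MHz ≤ fs/2 = 20.6 MHz, appears at 19.4 MHz.
126.76 MHz mod fs = 3.16 MHz.
3.16 MHz ≤ fs/2 = 20.6 MHz, appears at 3.16 MHz.
61.62 MHz mod fs = 20.42 MHz.
20.42 MHz ≤ fs/2 = 20.6 MHz, appears at 20.42 MHz.
76.88 MHz mod fs = 35.68 MHz.
35.68 MHz > fs/2 = 20.6 MHz, folds to fs − 35.68 MHz = 5.52 MHz.
152.54 MHz mod fs = 28.94 MHz.
28.94 MHz > fs/2 = 20.6 MHz, folds to fs − 28.94 MHz = 12.26 MHz.
Distinct values: {3.16 MHz, 5.52 MHz, 12.26 MHz, 19.4 MHz, 20.42 MHz} → 5.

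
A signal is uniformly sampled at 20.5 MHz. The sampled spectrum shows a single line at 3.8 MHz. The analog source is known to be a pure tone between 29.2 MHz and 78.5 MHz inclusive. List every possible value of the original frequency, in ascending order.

Frequencies that alias to 3.8 MHz are k·fs ± 3.8 MHz for integer k ≥ 0.
k=0: 3.8 MHz.
k=1: 16.7 MHz, 24.3 MHz.
k=2: 37.2 MHz, 44.8 MHz.
k=3: 57.7 MHz, 65.3 MHz.
k=4: 78.2 MHz, 85.8 MHz.
k=5: 98.7 MHz, 106.3 MHz.
Within [29.2 MHz, 78.5 MHz]: 37.2 MHz, 44.8 MHz, 57.7 MHz, 65.3 MHz, 78.2 MHz.

37.2 MHz, 44.8 MHz, 57.7 MHz, 65.3 MHz, 78.2 MHz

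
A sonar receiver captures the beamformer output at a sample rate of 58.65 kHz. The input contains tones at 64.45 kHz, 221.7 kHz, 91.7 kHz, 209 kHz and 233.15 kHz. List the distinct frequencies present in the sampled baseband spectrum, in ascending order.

1.45 kHz, 5.8 kHz, 12.9 kHz, 25.6 kHz

fs/2 = 29.325 kHz.
64.45 kHz mod fs = 5.8 kHz.
5.8 kHz ≤ fs/2 = 29.325 kHz, appears at 5.8 kHz.
221.7 kHz mod fs = 45.75 kHz.
45.75 kHz > fs/2 = 29.325 kHz, folds to fs − 45.75 kHz = 12.9 kHz.
91.7 kHz mod fs = 33.05 kHz.
33.05 kHz > fs/2 = 29.325 kHz, folds to fs − 33.05 kHz = 25.6 kHz.
209 kHz mod fs = 33.05 kHz.
33.05 kHz > fs/2 = 29.325 kHz, folds to fs − 33.05 kHz = 25.6 kHz.
233.15 kHz mod fs = 57.2 kHz.
57.2 kHz > fs/2 = 29.325 kHz, folds to fs − 57.2 kHz = 1.45 kHz.
Distinct values: {1.45 kHz, 5.8 kHz, 12.9 kHz, 25.6 kHz}.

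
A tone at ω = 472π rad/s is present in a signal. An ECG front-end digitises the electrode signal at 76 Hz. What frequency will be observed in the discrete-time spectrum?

8 Hz

ω = 472π rad/s → f = ω/(2π) = 236 Hz.
236 Hz mod fs = 8 Hz.
8 Hz ≤ fs/2 = 38 Hz, appears at 8 Hz.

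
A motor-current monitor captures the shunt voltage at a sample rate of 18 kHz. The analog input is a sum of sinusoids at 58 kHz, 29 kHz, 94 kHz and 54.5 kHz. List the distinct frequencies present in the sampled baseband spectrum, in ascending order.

0.5 kHz, 4 kHz, 7 kHz

fs/2 = 9 kHz.
58 kHz mod fs = 4 kHz.
4 kHz ≤ fs/2 = 9 kHz, appears at 4 kHz.
29 kHz mod fs = 11 kHz.
11 kHz > fs/2 = 9 kHz, folds to fs − 11 kHz = 7 kHz.
94 kHz mod fs = 4 kHz.
4 kHz ≤ fs/2 = 9 kHz, appears at 4 kHz.
54.5 kHz mod fs = 0.5 kHz.
0.5 kHz ≤ fs/2 = 9 kHz, appears at 0.5 kHz.
Distinct values: {0.5 kHz, 4 kHz, 7 kHz}.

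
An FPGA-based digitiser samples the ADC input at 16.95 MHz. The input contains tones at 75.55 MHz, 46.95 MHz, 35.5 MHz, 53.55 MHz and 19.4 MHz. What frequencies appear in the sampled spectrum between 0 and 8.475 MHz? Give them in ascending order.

fs/2 = 8.475 MHz.
75.55 MHz mod fs = 7.75 MHz.
7.75 MHz ≤ fs/2 = 8.475 MHz, appears at 7.75 MHz.
46.95 MHz mod fs = 13.05 MHz.
13.05 MHz > fs/2 = 8.475 MHz, folds to fs − 13.05 MHz = 3.9 MHz.
35.5 MHz mod fs = 1.6 MHz.
1.6 MHz ≤ fs/2 = 8.475 MHz, appears at 1.6 MHz.
53.55 MHz mod fs = 2.7 MHz.
2.7 MHz ≤ fs/2 = 8.475 MHz, appears at 2.7 MHz.
19.4 MHz mod fs = 2.45 MHz.
2.45 MHz ≤ fs/2 = 8.475 MHz, appears at 2.45 MHz.
Distinct values: {1.6 MHz, 2.45 MHz, 2.7 MHz, 3.9 MHz, 7.75 MHz}.

1.6 MHz, 2.45 MHz, 2.7 MHz, 3.9 MHz, 7.75 MHz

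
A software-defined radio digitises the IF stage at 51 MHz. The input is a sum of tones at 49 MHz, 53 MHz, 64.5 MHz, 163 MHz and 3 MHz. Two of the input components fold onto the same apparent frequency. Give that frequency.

2 MHz

fs/2 = 25.5 MHz.
49 MHz > fs/2 = 25.5 MHz, folds to fs − 49 MHz = 2 MHz.
53 MHz mod fs = 2 MHz.
2 MHz ≤ fs/2 = 25.5 MHz, appears at 2 MHz.
64.5 MHz mod fs = 13.5 MHz.
13.5 MHz ≤ fs/2 = 25.5 MHz, appears at 13.5 MHz.
163 MHz mod fs = 10 MHz.
10 MHz ≤ fs/2 = 25.5 MHz, appears at 10 MHz.
3 MHz ≤ fs/2 = 25.5 MHz, passes unchanged.
49 MHz and 53 MHz both map to 2 MHz.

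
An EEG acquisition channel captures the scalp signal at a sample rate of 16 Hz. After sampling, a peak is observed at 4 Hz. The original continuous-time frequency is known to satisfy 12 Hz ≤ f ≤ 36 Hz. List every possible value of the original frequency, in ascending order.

12 Hz, 20 Hz, 28 Hz, 36 Hz

Frequencies that alias to 4 Hz are k·fs ± 4 Hz for integer k ≥ 0.
k=0: 4 Hz.
k=1: 12 Hz, 20 Hz.
k=2: 28 Hz, 36 Hz.
k=3: 44 Hz, 52 Hz.
Within [12 Hz, 36 Hz]: 12 Hz, 20 Hz, 28 Hz, 36 Hz.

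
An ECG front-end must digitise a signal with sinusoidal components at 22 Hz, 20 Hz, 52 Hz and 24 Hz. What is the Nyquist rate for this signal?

104 Hz

Highest-frequency component: 52 Hz.
Nyquist rate = 2 × 52 Hz = 104 Hz.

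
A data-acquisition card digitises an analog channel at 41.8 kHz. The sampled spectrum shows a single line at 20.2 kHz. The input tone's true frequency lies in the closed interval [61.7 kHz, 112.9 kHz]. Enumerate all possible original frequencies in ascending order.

62 kHz, 63.4 kHz, 103.8 kHz, 105.2 kHz

Frequencies that alias to 20.2 kHz are k·fs ± 20.2 kHz for integer k ≥ 0.
k=0: 20.2 kHz.
k=1: 21.6 kHz, 62 kHz.
k=2: 63.4 kHz, 103.8 kHz.
k=3: 105.2 kHz, 145.6 kHz.
k=4: 147 kHz, 187.4 kHz.
Within [61.7 kHz, 112.9 kHz]: 62 kHz, 63.4 kHz, 103.8 kHz, 105.2 kHz.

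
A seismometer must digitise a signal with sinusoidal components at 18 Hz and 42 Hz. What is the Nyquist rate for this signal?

84 Hz

Highest-frequency component: 42 Hz.
Nyquist rate = 2 × 42 Hz = 84 Hz.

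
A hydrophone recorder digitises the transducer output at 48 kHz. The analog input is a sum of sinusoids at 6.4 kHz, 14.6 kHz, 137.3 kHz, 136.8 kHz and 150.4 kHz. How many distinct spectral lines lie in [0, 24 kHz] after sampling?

fs/2 = 24 kHz.
6.4 kHz ≤ fs/2 = 24 kHz, passes unchanged.
14.6 kHz ≤ fs/2 = 24 kHz, passes unchanged.
137.3 kHz mod fs = 41.3 kHz.
41.3 kHz > fs/2 = 24 kHz, folds to fs − 41.3 kHz = 6.7 kHz.
136.8 kHz mod fs = 40.8 kHz.
40.8 kHz > fs/2 = 24 kHz, folds to fs − 40.8 kHz = 7.2 kHz.
150.4 kHz mod fs = 6.4 kHz.
6.4 kHz ≤ fs/2 = 24 kHz, appears at 6.4 kHz.
Distinct values: {6.4 kHz, 6.7 kHz, 7.2 kHz, 14.6 kHz} → 4.

4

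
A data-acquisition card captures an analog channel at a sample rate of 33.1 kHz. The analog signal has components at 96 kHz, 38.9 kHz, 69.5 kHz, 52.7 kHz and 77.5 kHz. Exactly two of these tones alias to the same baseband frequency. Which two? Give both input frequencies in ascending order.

69.5 kHz, 96 kHz

fs/2 = 16.55 kHz.
96 kHz mod fs = 29.8 kHz.
29.8 kHz > fs/2 = 16.55 kHz, folds to fs − 29.8 kHz = 3.3 kHz.
38.9 kHz mod fs = 5.8 kHz.
5.8 kHz ≤ fs/2 = 16.55 kHz, appears at 5.8 kHz.
69.5 kHz mod fs = 3.3 kHz.
3.3 kHz ≤ fs/2 = 16.55 kHz, appears at 3.3 kHz.
52.7 kHz mod fs = 19.6 kHz.
19.6 kHz > fs/2 = 16.55 kHz, folds to fs − 19.6 kHz = 13.5 kHz.
77.5 kHz mod fs = 11.3 kHz.
11.3 kHz ≤ fs/2 = 16.55 kHz, appears at 11.3 kHz.
69.5 kHz and 96 kHz both map to 3.3 kHz.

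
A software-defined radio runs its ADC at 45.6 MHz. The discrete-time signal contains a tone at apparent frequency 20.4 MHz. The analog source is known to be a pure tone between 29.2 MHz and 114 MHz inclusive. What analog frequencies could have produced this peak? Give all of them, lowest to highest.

66 MHz, 70.8 MHz, 111.6 MHz

Frequencies that alias to 20.4 MHz are k·fs ± 20.4 MHz for integer k ≥ 0.
k=0: 20.4 MHz.
k=1: 25.2 MHz, 66 MHz.
k=2: 70.8 MHz, 111.6 MHz.
k=3: 116.4 MHz, 157.2 MHz.
Within [29.2 MHz, 114 MHz]: 66 MHz, 70.8 MHz, 111.6 MHz.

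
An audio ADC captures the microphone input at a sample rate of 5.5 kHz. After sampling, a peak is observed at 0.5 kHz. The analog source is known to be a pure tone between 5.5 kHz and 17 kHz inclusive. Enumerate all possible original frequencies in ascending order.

6 kHz, 10.5 kHz, 11.5 kHz, 16 kHz, 17 kHz

Frequencies that alias to 0.5 kHz are k·fs ± 0.5 kHz for integer k ≥ 0.
k=0: 0.5 kHz.
k=1: 5 kHz, 6 kHz.
k=2: 10.5 kHz, 11.5 kHz.
k=3: 16 kHz, 17 kHz.
k=4: 21.5 kHz, 22.5 kHz.
Within [5.5 kHz, 17 kHz]: 6 kHz, 10.5 kHz, 11.5 kHz, 16 kHz, 17 kHz.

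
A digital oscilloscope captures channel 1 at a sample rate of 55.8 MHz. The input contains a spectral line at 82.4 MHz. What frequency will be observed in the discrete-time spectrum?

82.4 MHz mod fs = 26.6 MHz.
26.6 MHz ≤ fs/2 = 27.9 MHz, appears at 26.6 MHz.

26.6 MHz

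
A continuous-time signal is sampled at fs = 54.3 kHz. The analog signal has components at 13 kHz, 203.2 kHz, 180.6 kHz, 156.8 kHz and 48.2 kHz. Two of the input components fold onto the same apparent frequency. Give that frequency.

fs/2 = 27.15 kHz.
13 kHz ≤ fs/2 = 27.15 kHz, passes unchanged.
203.2 kHz mod fs = 40.3 kHz.
40.3 kHz > fs/2 = 27.15 kHz, folds to fs − 40.3 kHz = 14 kHz.
180.6 kHz mod fs = 17.7 kHz.
17.7 kHz ≤ fs/2 = 27.15 kHz, appears at 17.7 kHz.
156.8 kHz mod fs = 48.2 kHz.
48.2 kHz > fs/2 = 27.15 kHz, folds to fs − 48.2 kHz = 6.1 kHz.
48.2 kHz > fs/2 = 27.15 kHz, folds to fs − 48.2 kHz = 6.1 kHz.
48.2 kHz and 156.8 kHz both map to 6.1 kHz.

6.1 kHz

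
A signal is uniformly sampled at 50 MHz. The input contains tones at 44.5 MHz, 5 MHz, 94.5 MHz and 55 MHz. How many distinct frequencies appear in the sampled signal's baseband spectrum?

fs/2 = 25 MHz.
44.5 MHz > fs/2 = 25 MHz, folds to fs − 44.5 MHz = 5.5 MHz.
5 MHz ≤ fs/2 = 25 MHz, passes unchanged.
94.5 MHz mod fs = 44.5 MHz.
44.5 MHz > fs/2 = 25 MHz, folds to fs − 44.5 MHz = 5.5 MHz.
55 MHz mod fs = 5 MHz.
5 MHz ≤ fs/2 = 25 MHz, appears at 5 MHz.
Distinct values: {5 MHz, 5.5 MHz} → 2.

2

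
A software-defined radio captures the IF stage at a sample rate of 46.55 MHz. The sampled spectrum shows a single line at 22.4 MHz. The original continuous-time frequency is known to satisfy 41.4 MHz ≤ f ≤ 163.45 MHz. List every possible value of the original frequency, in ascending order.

68.95 MHz, 70.7 MHz, 115.5 MHz, 117.25 MHz, 162.05 MHz

Frequencies that alias to 22.4 MHz are k·fs ± 22.4 MHz for integer k ≥ 0.
k=0: 22.4 MHz.
k=1: 24.15 MHz, 68.95 MHz.
k=2: 70.7 MHz, 115.5 MHz.
k=3: 117.25 MHz, 162.05 MHz.
k=4: 163.8 MHz, 208.6 MHz.
Within [41.4 MHz, 163.45 MHz]: 68.95 MHz, 70.7 MHz, 115.5 MHz, 117.25 MHz, 162.05 MHz.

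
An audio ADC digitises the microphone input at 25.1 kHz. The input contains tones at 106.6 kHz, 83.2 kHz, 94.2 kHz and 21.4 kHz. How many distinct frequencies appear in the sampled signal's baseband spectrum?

3

fs/2 = 12.55 kHz.
106.6 kHz mod fs = 6.2 kHz.
6.2 kHz ≤ fs/2 = 12.55 kHz, appears at 6.2 kHz.
83.2 kHz mod fs = 7.9 kHz.
7.9 kHz ≤ fs/2 = 12.55 kHz, appears at 7.9 kHz.
94.2 kHz mod fs = 18.9 kHz.
18.9 kHz > fs/2 = 12.55 kHz, folds to fs − 18.9 kHz = 6.2 kHz.
21.4 kHz > fs/2 = 12.55 kHz, folds to fs − 21.4 kHz = 3.7 kHz.
Distinct values: {3.7 kHz, 6.2 kHz, 7.9 kHz} → 3.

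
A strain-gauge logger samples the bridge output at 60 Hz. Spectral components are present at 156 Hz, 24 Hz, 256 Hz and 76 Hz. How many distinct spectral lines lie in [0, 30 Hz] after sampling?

fs/2 = 30 Hz.
156 Hz mod fs = 36 Hz.
36 Hz > fs/2 = 30 Hz, folds to fs − 36 Hz = 24 Hz.
24 Hz ≤ fs/2 = 30 Hz, passes unchanged.
256 Hz mod fs = 16 Hz.
16 Hz ≤ fs/2 = 30 Hz, appears at 16 Hz.
76 Hz mod fs = 16 Hz.
16 Hz ≤ fs/2 = 30 Hz, appears at 16 Hz.
Distinct values: {16 Hz, 24 Hz} → 2.

2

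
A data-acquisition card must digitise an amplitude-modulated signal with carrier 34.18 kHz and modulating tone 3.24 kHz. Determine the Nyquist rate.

74.84 kHz

AM sidebands sit at fc ± fm = 30.94 kHz and 37.42 kHz.
Highest-frequency component: 37.42 kHz.
Nyquist rate = 2 × 37.42 kHz = 74.84 kHz.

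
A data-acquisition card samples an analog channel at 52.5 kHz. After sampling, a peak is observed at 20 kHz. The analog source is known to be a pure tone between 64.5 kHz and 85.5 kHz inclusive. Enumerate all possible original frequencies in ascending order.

72.5 kHz, 85 kHz

Frequencies that alias to 20 kHz are k·fs ± 20 kHz for integer k ≥ 0.
k=0: 20 kHz.
k=1: 32.5 kHz, 72.5 kHz.
k=2: 85 kHz, 125 kHz.
k=3: 137.5 kHz, 177.5 kHz.
Within [64.5 kHz, 85.5 kHz]: 72.5 kHz, 85 kHz.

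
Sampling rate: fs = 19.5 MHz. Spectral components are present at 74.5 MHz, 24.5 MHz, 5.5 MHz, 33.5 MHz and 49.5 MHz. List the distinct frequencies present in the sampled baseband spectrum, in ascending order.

fs/2 = 9.75 MHz.
74.5 MHz mod fs = 16 MHz.
16 MHz > fs/2 = 9.75 MHz, folds to fs − 16 MHz = 3.5 MHz.
24.5 MHz mod fs = 5 MHz.
5 MHz ≤ fs/2 = 9.75 MHz, appears at 5 MHz.
5.5 MHz ≤ fs/2 = 9.75 MHz, passes unchanged.
33.5 MHz mod fs = 14 MHz.
14 MHz > fs/2 = 9.75 MHz, folds to fs − 14 MHz = 5.5 MHz.
49.5 MHz mod fs = 10.5 MHz.
10.5 MHz > fs/2 = 9.75 MHz, folds to fs − 10.5 MHz = 9 MHz.
Distinct values: {3.5 MHz, 5 MHz, 5.5 MHz, 9 MHz}.

3.5 MHz, 5 MHz, 5.5 MHz, 9 MHz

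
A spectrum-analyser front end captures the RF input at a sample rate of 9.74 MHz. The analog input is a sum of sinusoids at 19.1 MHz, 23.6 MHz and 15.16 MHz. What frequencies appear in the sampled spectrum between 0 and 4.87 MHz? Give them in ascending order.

fs/2 = 4.87 MHz.
19.1 MHz mod fs = 9.36 MHz.
9.36 MHz > fs/2 = 4.87 MHz, folds to fs − 9.36 MHz = 0.38 MHz.
23.6 MHz mod fs = 4.12 MHz.
4.12 MHz ≤ fs/2 = 4.87 MHz, appears at 4.12 MHz.
15.16 MHz mod fs = 5.42 MHz.
5.42 MHz > fs/2 = 4.87 MHz, folds to fs − 5.42 MHz = 4.32 MHz.
Distinct values: {0.38 MHz, 4.12 MHz, 4.32 MHz}.

0.38 MHz, 4.12 MHz, 4.32 MHz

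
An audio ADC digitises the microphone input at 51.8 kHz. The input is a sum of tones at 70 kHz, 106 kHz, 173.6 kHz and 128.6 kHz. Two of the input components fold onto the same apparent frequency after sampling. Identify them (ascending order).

fs/2 = 25.9 kHz.
70 kHz mod fs = 18.2 kHz.
18.2 kHz ≤ fs/2 = 25.9 kHz, appears at 18.2 kHz.
106 kHz mod fs = 2.4 kHz.
2.4 kHz ≤ fs/2 = 25.9 kHz, appears at 2.4 kHz.
173.6 kHz mod fs = 18.2 kHz.
18.2 kHz ≤ fs/2 = 25.9 kHz, appears at 18.2 kHz.
128.6 kHz mod fs = 25 kHz.
25 kHz ≤ fs/2 = 25.9 kHz, appears at 25 kHz.
70 kHz and 173.6 kHz both map to 18.2 kHz.

70 kHz, 173.6 kHz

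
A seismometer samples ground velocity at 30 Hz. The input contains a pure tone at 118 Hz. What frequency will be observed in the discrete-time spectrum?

118 Hz mod fs = 28 Hz.
28 Hz > fs/2 = 15 Hz, folds to fs − 28 Hz = 2 Hz.

2 Hz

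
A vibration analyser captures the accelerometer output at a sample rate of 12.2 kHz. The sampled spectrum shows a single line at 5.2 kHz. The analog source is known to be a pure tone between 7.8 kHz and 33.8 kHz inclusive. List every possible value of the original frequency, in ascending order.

Frequencies that alias to 5.2 kHz are k·fs ± 5.2 kHz for integer k ≥ 0.
k=0: 5.2 kHz.
k=1: 7 kHz, 17.4 kHz.
k=2: 19.2 kHz, 29.6 kHz.
k=3: 31.4 kHz, 41.8 kHz.
k=4: 43.6 kHz, 54 kHz.
Within [7.8 kHz, 33.8 kHz]: 17.4 kHz, 19.2 kHz, 29.6 kHz, 31.4 kHz.

17.4 kHz, 19.2 kHz, 29.6 kHz, 31.4 kHz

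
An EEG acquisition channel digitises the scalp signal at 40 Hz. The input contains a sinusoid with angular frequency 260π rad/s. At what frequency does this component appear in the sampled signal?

10 Hz

ω = 260π rad/s → f = ω/(2π) = 130 Hz.
130 Hz mod fs = 10 Hz.
10 Hz ≤ fs/2 = 20 Hz, appears at 10 Hz.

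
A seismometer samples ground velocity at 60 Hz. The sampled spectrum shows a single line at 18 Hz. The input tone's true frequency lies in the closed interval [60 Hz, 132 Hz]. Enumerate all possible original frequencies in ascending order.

78 Hz, 102 Hz

Frequencies that alias to 18 Hz are k·fs ± 18 Hz for integer k ≥ 0.
k=0: 18 Hz.
k=1: 42 Hz, 78 Hz.
k=2: 102 Hz, 138 Hz.
k=3: 162 Hz, 198 Hz.
Within [60 Hz, 132 Hz]: 78 Hz, 102 Hz.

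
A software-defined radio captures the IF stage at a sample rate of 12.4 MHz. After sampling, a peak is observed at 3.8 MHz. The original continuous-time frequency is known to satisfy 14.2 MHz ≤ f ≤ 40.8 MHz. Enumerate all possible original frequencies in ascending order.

Frequencies that alias to 3.8 MHz are k·fs ± 3.8 MHz for integer k ≥ 0.
k=0: 3.8 MHz.
k=1: 8.6 MHz, 16.2 MHz.
k=2: 21 MHz, 28.6 MHz.
k=3: 33.4 MHz, 41 MHz.
k=4: 45.8 MHz, 53.4 MHz.
Within [14.2 MHz, 40.8 MHz]: 16.2 MHz, 21 MHz, 28.6 MHz, 33.4 MHz.

16.2 MHz, 21 MHz, 28.6 MHz, 33.4 MHz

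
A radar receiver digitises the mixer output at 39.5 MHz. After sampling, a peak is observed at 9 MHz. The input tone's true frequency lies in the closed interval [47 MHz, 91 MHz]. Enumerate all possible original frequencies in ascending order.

48.5 MHz, 70 MHz, 88 MHz

Frequencies that alias to 9 MHz are k·fs ± 9 MHz for integer k ≥ 0.
k=0: 9 MHz.
k=1: 30.5 MHz, 48.5 MHz.
k=2: 70 MHz, 88 MHz.
k=3: 109.5 MHz, 127.5 MHz.
Within [47 MHz, 91 MHz]: 48.5 MHz, 70 MHz, 88 MHz.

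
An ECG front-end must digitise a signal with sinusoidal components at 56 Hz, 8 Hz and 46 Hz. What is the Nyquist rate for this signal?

Highest-frequency component: 56 Hz.
Nyquist rate = 2 × 56 Hz = 112 Hz.

112 Hz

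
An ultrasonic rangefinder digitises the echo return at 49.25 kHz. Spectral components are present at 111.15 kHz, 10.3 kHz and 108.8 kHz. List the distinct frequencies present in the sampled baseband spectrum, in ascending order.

fs/2 = 24.625 kHz.
111.15 kHz mod fs = 12.65 kHz.
12.65 kHz ≤ fs/2 = 24.625 kHz, appears at 12.65 kHz.
10.3 kHz ≤ fs/2 = 24.625 kHz, passes unchanged.
108.8 kHz mod fs = 10.3 kHz.
10.3 kHz ≤ fs/2 = 24.625 kHz, appears at 10.3 kHz.
Distinct values: {10.3 kHz, 12.65 kHz}.

10.3 kHz, 12.65 kHz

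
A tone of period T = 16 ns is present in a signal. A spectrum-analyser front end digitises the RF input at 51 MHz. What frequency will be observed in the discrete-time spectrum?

11.5 MHz

T = 16 ns → f = 1/T = 62.5 MHz.
62.5 MHz mod fs = 11.5 MHz.
11.5 MHz ≤ fs/2 = 25.5 MHz, appears at 11.5 MHz.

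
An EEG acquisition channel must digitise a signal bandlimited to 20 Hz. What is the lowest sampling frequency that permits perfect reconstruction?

Nyquist rate = 2 × 20 Hz = 40 Hz.

40 Hz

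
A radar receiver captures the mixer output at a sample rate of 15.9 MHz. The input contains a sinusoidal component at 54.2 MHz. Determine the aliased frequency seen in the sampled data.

6.5 MHz

54.2 MHz mod fs = 6.5 MHz.
6.5 MHz ≤ fs/2 = 7.95 MHz, appears at 6.5 MHz.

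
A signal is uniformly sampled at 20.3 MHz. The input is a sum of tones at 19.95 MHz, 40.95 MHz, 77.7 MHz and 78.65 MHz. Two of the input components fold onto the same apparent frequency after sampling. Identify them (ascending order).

fs/2 = 10.15 MHz.
19.95 MHz > fs/2 = 10.15 MHz, folds to fs − 19.95 MHz = 0.35 MHz.
40.95 MHz mod fs = 0.35 MHz.
0.35 MHz ≤ fs/2 = 10.15 MHz, appears at 0.35 MHz.
77.7 MHz mod fs = 16.8 MHz.
16.8 MHz > fs/2 = 10.15 MHz, folds to fs − 16.8 MHz = 3.5 MHz.
78.65 MHz mod fs = 17.75 MHz.
17.75 MHz > fs/2 = 10.15 MHz, folds to fs − 17.75 MHz = 2.55 MHz.
19.95 MHz and 40.95 MHz both map to 0.35 MHz.

19.95 MHz, 40.95 MHz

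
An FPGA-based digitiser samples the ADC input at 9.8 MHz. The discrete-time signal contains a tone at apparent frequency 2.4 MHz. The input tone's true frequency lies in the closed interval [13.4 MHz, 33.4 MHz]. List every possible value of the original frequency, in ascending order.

17.2 MHz, 22 MHz, 27 MHz, 31.8 MHz

Frequencies that alias to 2.4 MHz are k·fs ± 2.4 MHz for integer k ≥ 0.
k=0: 2.4 MHz.
k=1: 7.4 MHz, 12.2 MHz.
k=2: 17.2 MHz, 22 MHz.
k=3: 27 MHz, 31.8 MHz.
k=4: 36.8 MHz, 41.6 MHz.
Within [13.4 MHz, 33.4 MHz]: 17.2 MHz, 22 MHz, 27 MHz, 31.8 MHz.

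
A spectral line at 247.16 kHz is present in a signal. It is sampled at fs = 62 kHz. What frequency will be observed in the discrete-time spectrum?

247.16 kHz mod fs = 61.16 kHz.
61.16 kHz > fs/2 = 31 kHz, folds to fs − 61.16 kHz = 0.84 kHz.

0.84 kHz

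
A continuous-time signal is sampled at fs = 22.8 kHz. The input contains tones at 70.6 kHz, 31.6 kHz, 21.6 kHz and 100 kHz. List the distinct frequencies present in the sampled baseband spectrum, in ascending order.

fs/2 = 11.4 kHz.
70.6 kHz mod fs = 2.2 kHz.
2.2 kHz ≤ fs/2 = 11.4 kHz, appears at 2.2 kHz.
31.6 kHz mod fs = 8.8 kHz.
8.8 kHz ≤ fs/2 = 11.4 kHz, appears at 8.8 kHz.
21.6 kHz > fs/2 = 11.4 kHz, folds to fs − 21.6 kHz = 1.2 kHz.
100 kHz mod fs = 8.8 kHz.
8.8 kHz ≤ fs/2 = 11.4 kHz, appears at 8.8 kHz.
Distinct values: {1.2 kHz, 2.2 kHz, 8.8 kHz}.

1.2 kHz, 2.2 kHz, 8.8 kHz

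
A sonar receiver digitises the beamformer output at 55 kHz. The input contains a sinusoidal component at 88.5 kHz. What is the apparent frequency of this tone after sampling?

88.5 kHz mod fs = 33.5 kHz.
33.5 kHz > fs/2 = 27.5 kHz, folds to fs − 33.5 kHz = 21.5 kHz.

21.5 kHz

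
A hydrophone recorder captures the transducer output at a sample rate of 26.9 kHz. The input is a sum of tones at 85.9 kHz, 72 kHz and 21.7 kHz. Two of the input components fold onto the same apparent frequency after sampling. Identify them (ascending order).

fs/2 = 13.45 kHz.
85.9 kHz mod fs = 5.2 kHz.
5.2 kHz ≤ fs/2 = 13.45 kHz, appears at 5.2 kHz.
72 kHz mod fs = 18.2 kHz.
18.2 kHz > fs/2 = 13.45 kHz, folds to fs − 18.2 kHz = 8.7 kHz.
21.7 kHz > fs/2 = 13.45 kHz, folds to fs − 21.7 kHz = 5.2 kHz.
21.7 kHz and 85.9 kHz both map to 5.2 kHz.

21.7 kHz, 85.9 kHz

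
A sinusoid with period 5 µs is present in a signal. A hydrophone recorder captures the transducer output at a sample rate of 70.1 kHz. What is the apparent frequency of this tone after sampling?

T = 5 µs → f = 1/T = 200 kHz.
200 kHz mod fs = 59.8 kHz.
59.8 kHz > fs/2 = 35.05 kHz, folds to fs − 59.8 kHz = 10.3 kHz.

10.3 kHz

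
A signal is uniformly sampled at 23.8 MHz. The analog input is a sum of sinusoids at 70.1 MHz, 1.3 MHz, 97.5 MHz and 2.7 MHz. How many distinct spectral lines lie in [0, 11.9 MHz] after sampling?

3

fs/2 = 11.9 MHz.
70.1 MHz mod fs = 22.5 MHz.
22.5 MHz > fs/2 = 11.9 MHz, folds to fs − 22.5 MHz = 1.3 MHz.
1.3 MHz ≤ fs/2 = 11.9 MHz, passes unchanged.
97.5 MHz mod fs = 2.3 MHz.
2.3 MHz ≤ fs/2 = 11.9 MHz, appears at 2.3 MHz.
2.7 MHz ≤ fs/2 = 11.9 MHz, passes unchanged.
Distinct values: {1.3 MHz, 2.3 MHz, 2.7 MHz} → 3.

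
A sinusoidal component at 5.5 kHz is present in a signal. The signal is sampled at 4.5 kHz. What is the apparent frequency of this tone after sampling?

5.5 kHz mod fs = 1 kHz.
1 kHz ≤ fs/2 = 2.25 kHz, appears at 1 kHz.

1 kHz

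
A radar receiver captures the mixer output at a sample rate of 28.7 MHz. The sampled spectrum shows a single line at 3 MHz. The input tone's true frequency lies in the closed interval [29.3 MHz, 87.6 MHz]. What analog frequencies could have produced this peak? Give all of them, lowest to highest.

31.7 MHz, 54.4 MHz, 60.4 MHz, 83.1 MHz

Frequencies that alias to 3 MHz are k·fs ± 3 MHz for integer k ≥ 0.
k=0: 3 MHz.
k=1: 25.7 MHz, 31.7 MHz.
k=2: 54.4 MHz, 60.4 MHz.
k=3: 83.1 MHz, 89.1 MHz.
k=4: 111.8 MHz, 117.8 MHz.
Within [29.3 MHz, 87.6 MHz]: 31.7 MHz, 54.4 MHz, 60.4 MHz, 83.1 MHz.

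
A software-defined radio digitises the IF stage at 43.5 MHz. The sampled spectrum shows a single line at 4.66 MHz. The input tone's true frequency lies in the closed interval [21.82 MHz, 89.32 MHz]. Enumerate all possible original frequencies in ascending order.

Frequencies that alias to 4.66 MHz are k·fs ± 4.66 MHz for integer k ≥ 0.
k=0: 4.66 MHz.
k=1: 38.84 MHz, 48.16 MHz.
k=2: 82.34 MHz, 91.66 MHz.
k=3: 125.84 MHz, 135.16 MHz.
Within [21.82 MHz, 89.32 MHz]: 38.84 MHz, 48.16 MHz, 82.34 MHz.

38.84 MHz, 48.16 MHz, 82.34 MHz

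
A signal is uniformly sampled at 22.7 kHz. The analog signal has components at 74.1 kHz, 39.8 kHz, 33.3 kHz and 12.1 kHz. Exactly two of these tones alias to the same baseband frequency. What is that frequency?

fs/2 = 11.35 kHz.
74.1 kHz mod fs = 6 kHz.
6 kHz ≤ fs/2 = 11.35 kHz, appears at 6 kHz.
39.8 kHz mod fs = 17.1 kHz.
17.1 kHz > fs/2 = 11.35 kHz, folds to fs − 17.1 kHz = 5.6 kHz.
33.3 kHz mod fs = 10.6 kHz.
10.6 kHz ≤ fs/2 = 11.35 kHz, appears at 10.6 kHz.
12.1 kHz > fs/2 = 11.35 kHz, folds to fs − 12.1 kHz = 10.6 kHz.
12.1 kHz and 33.3 kHz both map to 10.6 kHz.

10.6 kHz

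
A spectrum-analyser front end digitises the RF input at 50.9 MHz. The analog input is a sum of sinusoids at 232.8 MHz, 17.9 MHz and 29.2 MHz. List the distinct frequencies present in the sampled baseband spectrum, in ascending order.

fs/2 = 25.45 MHz.
232.8 MHz mod fs = 29.2 MHz.
29.2 MHz > fs/2 = 25.45 MHz, folds to fs − 29.2 MHz = 21.7 MHz.
17.9 MHz ≤ fs/2 = 25.45 MHz, passes unchanged.
29.2 MHz > fs/2 = 25.45 MHz, folds to fs − 29.2 MHz = 21.7 MHz.
Distinct values: {17.9 MHz, 21.7 MHz}.

17.9 MHz, 21.7 MHz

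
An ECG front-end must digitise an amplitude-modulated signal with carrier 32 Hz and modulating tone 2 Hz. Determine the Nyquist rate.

AM sidebands sit at fc ± fm = 30 Hz and 34 Hz.
Highest-frequency component: 34 Hz.
Nyquist rate = 2 × 34 Hz = 68 Hz.

68 Hz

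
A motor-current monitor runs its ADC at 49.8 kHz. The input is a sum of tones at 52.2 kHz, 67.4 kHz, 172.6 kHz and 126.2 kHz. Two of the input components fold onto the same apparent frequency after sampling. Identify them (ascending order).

fs/2 = 24.9 kHz.
52.2 kHz mod fs = 2.4 kHz.
2.4 kHz ≤ fs/2 = 24.9 kHz, appears at 2.4 kHz.
67.4 kHz mod fs = 17.6 kHz.
17.6 kHz ≤ fs/2 = 24.9 kHz, appears at 17.6 kHz.
172.6 kHz mod fs = 23.2 kHz.
23.2 kHz ≤ fs/2 = 24.9 kHz, appears at 23.2 kHz.
126.2 kHz mod fs = 26.6 kHz.
26.6 kHz > fs/2 = 24.9 kHz, folds to fs − 26.6 kHz = 23.2 kHz.
126.2 kHz and 172.6 kHz both map to 23.2 kHz.

126.2 kHz, 172.6 kHz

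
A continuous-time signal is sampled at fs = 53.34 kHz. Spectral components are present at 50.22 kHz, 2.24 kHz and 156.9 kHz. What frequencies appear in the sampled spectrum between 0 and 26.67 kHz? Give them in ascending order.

2.24 kHz, 3.12 kHz

fs/2 = 26.67 kHz.
50.22 kHz > fs/2 = 26.67 kHz, folds to fs − 50.22 kHz = 3.12 kHz.
2.24 kHz ≤ fs/2 = 26.67 kHz, passes unchanged.
156.9 kHz mod fs = 50.22 kHz.
50.22 kHz > fs/2 = 26.67 kHz, folds to fs − 50.22 kHz = 3.12 kHz.
Distinct values: {2.24 kHz, 3.12 kHz}.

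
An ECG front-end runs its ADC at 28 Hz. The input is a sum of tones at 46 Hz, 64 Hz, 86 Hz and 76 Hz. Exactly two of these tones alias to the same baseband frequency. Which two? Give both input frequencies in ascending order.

64 Hz, 76 Hz

fs/2 = 14 Hz.
46 Hz mod fs = 18 Hz.
18 Hz > fs/2 = 14 Hz, folds to fs − 18 Hz = 10 Hz.
64 Hz mod fs = 8 Hz.
8 Hz ≤ fs/2 = 14 Hz, appears at 8 Hz.
86 Hz mod fs = 2 Hz.
2 Hz ≤ fs/2 = 14 Hz, appears at 2 Hz.
76 Hz mod fs = 20 Hz.
20 Hz > fs/2 = 14 Hz, folds to fs − 20 Hz = 8 Hz.
64 Hz and 76 Hz both map to 8 Hz.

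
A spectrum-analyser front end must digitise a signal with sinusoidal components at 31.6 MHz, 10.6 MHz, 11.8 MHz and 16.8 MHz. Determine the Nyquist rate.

Highest-frequency component: 31.6 MHz.
Nyquist rate = 2 × 31.6 MHz = 63.2 MHz.

63.2 MHz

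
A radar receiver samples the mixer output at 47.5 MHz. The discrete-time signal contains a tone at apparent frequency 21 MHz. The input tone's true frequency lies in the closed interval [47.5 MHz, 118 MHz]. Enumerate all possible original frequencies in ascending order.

68.5 MHz, 74 MHz, 116 MHz

Frequencies that alias to 21 MHz are k·fs ± 21 MHz for integer k ≥ 0.
k=0: 21 MHz.
k=1: 26.5 MHz, 68.5 MHz.
k=2: 74 MHz, 116 MHz.
k=3: 121.5 MHz, 163.5 MHz.
Within [47.5 MHz, 118 MHz]: 68.5 MHz, 74 MHz, 116 MHz.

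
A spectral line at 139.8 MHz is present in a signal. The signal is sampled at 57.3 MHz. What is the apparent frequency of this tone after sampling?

139.8 MHz mod fs = 25.2 MHz.
25.2 MHz ≤ fs/2 = 28.65 MHz, appears at 25.2 MHz.

25.2 MHz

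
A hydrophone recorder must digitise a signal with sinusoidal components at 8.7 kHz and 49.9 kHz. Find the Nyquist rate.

99.8 kHz

Highest-frequency component: 49.9 kHz.
Nyquist rate = 2 × 49.9 kHz = 99.8 kHz.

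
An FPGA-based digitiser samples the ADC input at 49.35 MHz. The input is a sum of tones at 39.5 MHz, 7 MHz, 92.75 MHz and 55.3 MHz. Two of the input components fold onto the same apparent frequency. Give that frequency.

fs/2 = 24.675 MHz.
39.5 MHz > fs/2 = 24.675 MHz, folds to fs − 39.5 MHz = 9.85 MHz.
7 MHz ≤ fs/2 = 24.675 MHz, passes unchanged.
92.75 MHz mod fs = 43.4 MHz.
43.4 MHz > fs/2 = 24.675 MHz, folds to fs − 43.4 MHz = 5.95 MHz.
55.3 MHz mod fs = 5.95 MHz.
5.95 MHz ≤ fs/2 = 24.675 MHz, appears at 5.95 MHz.
55.3 MHz and 92.75 MHz both map to 5.95 MHz.

5.95 MHz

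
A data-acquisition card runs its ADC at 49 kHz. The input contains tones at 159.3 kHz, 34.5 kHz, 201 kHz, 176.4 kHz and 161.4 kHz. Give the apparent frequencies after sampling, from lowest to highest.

fs/2 = 24.5 kHz.
159.3 kHz mod fs = 12.3 kHz.
12.3 kHz ≤ fs/2 = 24.5 kHz, appears at 12.3 kHz.
34.5 kHz > fs/2 = 24.5 kHz, folds to fs − 34.5 kHz = 14.5 kHz.
201 kHz mod fs = 5 kHz.
5 kHz ≤ fs/2 = 24.5 kHz, appears at 5 kHz.
176.4 kHz mod fs = 29.4 kHz.
29.4 kHz > fs/2 = 24.5 kHz, folds to fs − 29.4 kHz = 19.6 kHz.
161.4 kHz mod fs = 14.4 kHz.
14.4 kHz ≤ fs/2 = 24.5 kHz, appears at 14.4 kHz.
Distinct values: {5 kHz, 12.3 kHz, 14.4 kHz, 14.5 kHz, 19.6 kHz}.

5 kHz, 12.3 kHz, 14.4 kHz, 14.5 kHz, 19.6 kHz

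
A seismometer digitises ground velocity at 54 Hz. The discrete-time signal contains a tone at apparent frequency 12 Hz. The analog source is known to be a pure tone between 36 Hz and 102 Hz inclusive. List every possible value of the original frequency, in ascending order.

42 Hz, 66 Hz, 96 Hz

Frequencies that alias to 12 Hz are k·fs ± 12 Hz for integer k ≥ 0.
k=0: 12 Hz.
k=1: 42 Hz, 66 Hz.
k=2: 96 Hz, 120 Hz.
k=3: 150 Hz, 174 Hz.
Within [36 Hz, 102 Hz]: 42 Hz, 66 Hz, 96 Hz.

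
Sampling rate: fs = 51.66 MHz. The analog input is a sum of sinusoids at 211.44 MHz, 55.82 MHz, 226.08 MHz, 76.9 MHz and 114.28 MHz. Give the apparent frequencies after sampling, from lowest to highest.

4.16 MHz, 4.8 MHz, 10.96 MHz, 19.44 MHz, 25.24 MHz

fs/2 = 25.83 MHz.
211.44 MHz mod fs = 4.8 MHz.
4.8 MHz ≤ fs/2 = 25.83 MHz, appears at 4.8 MHz.
55.82 MHz mod fs = 4.16 MHz.
4.16 MHz ≤ fs/2 = 25.83 MHz, appears at 4.16 MHz.
226.08 MHz mod fs = 19.44 MHz.
19.44 MHz ≤ fs/2 = 25.83 MHz, appears at 19.44 MHz.
76.9 MHz mod fs = 25.24 MHz.
25.24 MHz ≤ fs/2 = 25.83 MHz, appears at 25.24 MHz.
114.28 MHz mod fs = 10.96 MHz.
10.96 MHz ≤ fs/2 = 25.83 MHz, appears at 10.96 MHz.
Distinct values: {4.16 MHz, 4.8 MHz, 10.96 MHz, 19.44 MHz, 25.24 MHz}.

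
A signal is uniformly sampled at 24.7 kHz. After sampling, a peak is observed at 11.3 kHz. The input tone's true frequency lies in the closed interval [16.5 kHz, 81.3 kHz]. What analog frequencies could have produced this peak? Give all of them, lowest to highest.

Frequencies that alias to 11.3 kHz are k·fs ± 11.3 kHz for integer k ≥ 0.
k=0: 11.3 kHz.
k=1: 13.4 kHz, 36 kHz.
k=2: 38.1 kHz, 60.7 kHz.
k=3: 62.8 kHz, 85.4 kHz.
k=4: 87.5 kHz, 110.1 kHz.
Within [16.5 kHz, 81.3 kHz]: 36 kHz, 38.1 kHz, 60.7 kHz, 62.8 kHz.

36 kHz, 38.1 kHz, 60.7 kHz, 62.8 kHz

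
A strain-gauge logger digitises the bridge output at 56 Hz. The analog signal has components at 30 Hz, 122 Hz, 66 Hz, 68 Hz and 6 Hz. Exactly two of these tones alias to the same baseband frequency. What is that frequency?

10 Hz

fs/2 = 28 Hz.
30 Hz > fs/2 = 28 Hz, folds to fs − 30 Hz = 26 Hz.
122 Hz mod fs = 10 Hz.
10 Hz ≤ fs/2 = 28 Hz, appears at 10 Hz.
66 Hz mod fs = 10 Hz.
10 Hz ≤ fs/2 = 28 Hz, appears at 10 Hz.
68 Hz mod fs = 12 Hz.
12 Hz ≤ fs/2 = 28 Hz, appears at 12 Hz.
6 Hz ≤ fs/2 = 28 Hz, passes unchanged.
66 Hz and 122 Hz both map to 10 Hz.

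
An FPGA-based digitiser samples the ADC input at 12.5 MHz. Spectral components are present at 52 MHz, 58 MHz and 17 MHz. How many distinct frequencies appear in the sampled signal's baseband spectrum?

fs/2 = 6.25 MHz.
52 MHz mod fs = 2 MHz.
2 MHz ≤ fs/2 = 6.25 MHz, appears at 2 MHz.
58 MHz mod fs = 8 MHz.
8 MHz > fs/2 = 6.25 MHz, folds to fs − 8 MHz = 4.5 MHz.
17 MHz mod fs = 4.5 MHz.
4.5 MHz ≤ fs/2 = 6.25 MHz, appears at 4.5 MHz.
Distinct values: {2 MHz, 4.5 MHz} → 2.

2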